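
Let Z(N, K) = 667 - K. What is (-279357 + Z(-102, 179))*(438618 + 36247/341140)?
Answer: -1127762672440879/9220 ≈ -1.2232e+11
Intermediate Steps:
(-279357 + Z(-102, 179))*(438618 + 36247/341140) = (-279357 + (667 - 1*179))*(438618 + 36247/341140) = (-279357 + (667 - 179))*(438618 + 36247*(1/341140)) = (-279357 + 488)*(438618 + 36247/341140) = -278869*149630180767/341140 = -1127762672440879/9220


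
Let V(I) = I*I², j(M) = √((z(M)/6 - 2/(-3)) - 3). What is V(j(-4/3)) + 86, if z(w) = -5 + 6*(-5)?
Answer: 86 - 343*I*√6/36 ≈ 86.0 - 23.338*I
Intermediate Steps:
z(w) = -35 (z(w) = -5 - 30 = -35)
j(M) = 7*I*√6/6 (j(M) = √((-35/6 - 2/(-3)) - 3) = √((-35*⅙ - 2*(-⅓)) - 3) = √((-35/6 + ⅔) - 3) = √(-31/6 - 3) = √(-49/6) = 7*I*√6/6)
V(I) = I³
V(j(-4/3)) + 86 = (7*I*√6/6)³ + 86 = -343*I*√6/36 + 86 = 86 - 343*I*√6/36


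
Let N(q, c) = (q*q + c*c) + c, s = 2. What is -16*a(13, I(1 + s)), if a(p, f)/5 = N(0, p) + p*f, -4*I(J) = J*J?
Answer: -12220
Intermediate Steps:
N(q, c) = c + c² + q² (N(q, c) = (q² + c²) + c = (c² + q²) + c = c + c² + q²)
I(J) = -J²/4 (I(J) = -J*J/4 = -J²/4)
a(p, f) = 5*p + 5*p² + 5*f*p (a(p, f) = 5*((p + p² + 0²) + p*f) = 5*((p + p² + 0) + f*p) = 5*((p + p²) + f*p) = 5*(p + p² + f*p) = 5*p + 5*p² + 5*f*p)
-16*a(13, I(1 + s)) = -80*13*(1 - (1 + 2)²/4 + 13) = -80*13*(1 - ¼*3² + 13) = -80*13*(1 - ¼*9 + 13) = -80*13*(1 - 9/4 + 13) = -80*13*47/4 = -16*3055/4 = -12220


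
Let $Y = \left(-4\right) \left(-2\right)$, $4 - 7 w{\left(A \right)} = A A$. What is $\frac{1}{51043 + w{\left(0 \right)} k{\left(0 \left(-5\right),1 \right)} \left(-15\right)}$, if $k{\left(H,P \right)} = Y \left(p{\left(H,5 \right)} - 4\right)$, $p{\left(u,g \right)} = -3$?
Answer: $\frac{1}{51523} \approx 1.9409 \cdot 10^{-5}$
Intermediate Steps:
$w{\left(A \right)} = \frac{4}{7} - \frac{A^{2}}{7}$ ($w{\left(A \right)} = \frac{4}{7} - \frac{A A}{7} = \frac{4}{7} - \frac{A^{2}}{7}$)
$Y = 8$
$k{\left(H,P \right)} = -56$ ($k{\left(H,P \right)} = 8 \left(-3 - 4\right) = 8 \left(-7\right) = -56$)
$\frac{1}{51043 + w{\left(0 \right)} k{\left(0 \left(-5\right),1 \right)} \left(-15\right)} = \frac{1}{51043 + \left(\frac{4}{7} - \frac{0^{2}}{7}\right) \left(-56\right) \left(-15\right)} = \frac{1}{51043 + \left(\frac{4}{7} - 0\right) \left(-56\right) \left(-15\right)} = \frac{1}{51043 + \left(\frac{4}{7} + 0\right) \left(-56\right) \left(-15\right)} = \frac{1}{51043 + \frac{4}{7} \left(-56\right) \left(-15\right)} = \frac{1}{51043 - -480} = \frac{1}{51043 + 480} = \frac{1}{51523}$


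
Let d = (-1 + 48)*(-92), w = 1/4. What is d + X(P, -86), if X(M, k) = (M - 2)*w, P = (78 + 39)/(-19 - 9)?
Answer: -484461/112 ≈ -4325.5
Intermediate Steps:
w = 1/4 ≈ 0.25000
P = -117/28 (P = 117/(-28) = 117*(-1/28) = -117/28 ≈ -4.1786)
d = -4324 (d = 47*(-92) = -4324)
X(M, k) = -1/2 + M/4 (X(M, k) = (M - 2)*(1/4) = (-2 + M)*(1/4) = -1/2 + M/4)
d + X(P, -86) = -4324 + (-1/2 + (1/4)*(-117/28)) = -4324 + (-1/2 - 117/112) = -4324 - 173/112 = -484461/112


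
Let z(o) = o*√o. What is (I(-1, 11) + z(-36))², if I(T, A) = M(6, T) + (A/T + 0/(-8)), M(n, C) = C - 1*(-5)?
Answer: -46607 + 3024*I ≈ -46607.0 + 3024.0*I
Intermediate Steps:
z(o) = o^(3/2)
M(n, C) = 5 + C (M(n, C) = C + 5 = 5 + C)
I(T, A) = 5 + T + A/T (I(T, A) = (5 + T) + (A/T + 0/(-8)) = (5 + T) + (A/T + 0*(-⅛)) = (5 + T) + (A/T + 0) = (5 + T) + A/T = 5 + T + A/T)
(I(-1, 11) + z(-36))² = ((5 - 1 + 11/(-1)) + (-36)^(3/2))² = ((5 - 1 + 11*(-1)) - 216*I)² = ((5 - 1 - 11) - 216*I)² = (-7 - 216*I)²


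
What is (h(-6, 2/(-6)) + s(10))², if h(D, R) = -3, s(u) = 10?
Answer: 49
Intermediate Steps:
(h(-6, 2/(-6)) + s(10))² = (-3 + 10)² = 7² = 49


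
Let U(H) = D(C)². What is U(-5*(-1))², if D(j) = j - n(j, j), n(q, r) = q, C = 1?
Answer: 0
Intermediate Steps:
D(j) = 0 (D(j) = j - j = 0)
U(H) = 0 (U(H) = 0² = 0)
U(-5*(-1))² = 0² = 0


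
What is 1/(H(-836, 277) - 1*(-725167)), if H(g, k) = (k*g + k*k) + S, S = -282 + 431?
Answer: 1/570473 ≈ 1.7529e-6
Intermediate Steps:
S = 149
H(g, k) = 149 + k² + g*k (H(g, k) = (k*g + k*k) + 149 = (g*k + k²) + 149 = (k² + g*k) + 149 = 149 + k² + g*k)
1/(H(-836, 277) - 1*(-725167)) = 1/((149 + 277² - 836*277) - 1*(-725167)) = 1/((149 + 76729 - 231572) + 725167) = 1/(-154694 + 725167) = 1/570473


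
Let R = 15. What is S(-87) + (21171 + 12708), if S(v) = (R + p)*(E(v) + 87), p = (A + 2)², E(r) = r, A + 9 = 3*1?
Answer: 33879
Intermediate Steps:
A = -6 (A = -9 + 3*1 = -9 + 3 = -6)
p = 16 (p = (-6 + 2)² = (-4)² = 16)
S(v) = 2697 + 31*v (S(v) = (15 + 16)*(v + 87) = 31*(87 + v) = 2697 + 31*v)
S(-87) + (21171 + 12708) = (2697 + 31*(-87)) + (21171 + 12708) = (2697 - 2697) + 33879 = 0 + 33879 = 33879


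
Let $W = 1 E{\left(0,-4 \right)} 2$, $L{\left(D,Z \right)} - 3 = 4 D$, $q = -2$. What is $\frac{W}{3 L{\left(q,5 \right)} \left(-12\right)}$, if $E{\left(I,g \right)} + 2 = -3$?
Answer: $- \frac{1}{18} \approx -0.055556$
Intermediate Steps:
$E{\left(I,g \right)} = -5$ ($E{\left(I,g \right)} = -2 - 3 = -5$)
$L{\left(D,Z \right)} = 3 + 4 D$
$W = -10$ ($W = 1 \left(-5\right) 2 = \left(-5\right) 2 = -10$)
$\frac{W}{3 L{\left(q,5 \right)} \left(-12\right)} = - \frac{10}{3 \left(3 + 4 \left(-2\right)\right) \left(-12\right)} = - \frac{10}{3 \left(3 - 8\right) \left(-12\right)} = - \frac{10}{3 \left(-5\right) \left(-12\right)} = - \frac{10}{\left(-15\right) \left(-12\right)} = - \frac{10}{180} = \left(-10\right) \frac{1}{180} = - \frac{1}{18}$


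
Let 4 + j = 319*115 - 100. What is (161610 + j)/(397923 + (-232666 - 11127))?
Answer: 198191/154130 ≈ 1.2859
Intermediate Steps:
j = 36581 (j = -4 + (319*115 - 100) = -4 + (36685 - 100) = -4 + 36585 = 36581)
(161610 + j)/(397923 + (-232666 - 11127)) = (161610 + 36581)/(397923 + (-232666 - 11127)) = 198191/(397923 - 243793) = 198191/154130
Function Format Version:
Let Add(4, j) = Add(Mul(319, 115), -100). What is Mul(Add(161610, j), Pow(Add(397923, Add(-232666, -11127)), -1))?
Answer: Rational(198191, 154130) ≈ 1.2859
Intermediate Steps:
j = 36581 (j = Add(-4, Add(Mul(319, 115), -100)) = Add(-4, Add(36685, -100)) = Add(-4, 36585) = 36581)
Mul(Add(161610, j), Pow(Add(397923, Add(-232666, -11127)), -1)) = Mul(Add(161610, 36581), Pow(Add(397923, Add(-232666, -11127)), -1)) = Mul(198191, Pow(Add(397923, -243793), -1)) = Mul(198191, Pow(154130, -1)) = Mul(198191, Rational(1, 154130)) = Rational(198191, 154130)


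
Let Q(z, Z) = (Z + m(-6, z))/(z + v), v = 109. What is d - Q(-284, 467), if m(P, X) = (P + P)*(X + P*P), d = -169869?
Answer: -29723632/175 ≈ -1.6985e+5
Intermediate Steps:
m(P, X) = 2*P*(X + P²) (m(P, X) = (2*P)*(X + P²) = 2*P*(X + P²))
Q(z, Z) = (-432 + Z - 12*z)/(109 + z) (Q(z, Z) = (Z + 2*(-6)*(z + (-6)²))/(z + 109) = (Z + 2*(-6)*(z + 36))/(109 + z) = (Z + 2*(-6)*(36 + z))/(109 + z) = (Z + (-432 - 12*z))/(109 + z) = (-432 + Z - 12*z)/(109 + z))
d - Q(-284, 467) = -169869 - (-432 + 467 - 12*(-284))/(109 - 284) = -169869 - (-432 + 467 + 3408)/(-175) = -169869 - (-1)*3443/175 = -169869 - 1*(-3443/175) = -169869 + 3443/175 = -29723632/175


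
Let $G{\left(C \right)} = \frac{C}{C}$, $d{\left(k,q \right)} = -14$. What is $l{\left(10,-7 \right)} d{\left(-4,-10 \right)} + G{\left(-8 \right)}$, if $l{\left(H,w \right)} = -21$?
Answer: $295$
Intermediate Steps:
$G{\left(C \right)} = 1$
$l{\left(10,-7 \right)} d{\left(-4,-10 \right)} + G{\left(-8 \right)} = \left(-21\right) \left(-14\right) + 1 = 294 + 1 = 295$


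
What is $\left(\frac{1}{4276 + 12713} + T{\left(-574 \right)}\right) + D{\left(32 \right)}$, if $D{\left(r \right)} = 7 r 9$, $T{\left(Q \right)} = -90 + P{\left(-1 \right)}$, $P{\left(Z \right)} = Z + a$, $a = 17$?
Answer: $\frac{32992639}{16989} \approx 1942.0$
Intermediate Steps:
$P{\left(Z \right)} = 17 + Z$ ($P{\left(Z \right)} = Z + 17 = 17 + Z$)
$T{\left(Q \right)} = -74$ ($T{\left(Q \right)} = -90 + \left(17 - 1\right) = -90 + 16 = -74$)
$D{\left(r \right)} = 63 r$
$\left(\frac{1}{4276 + 12713} + T{\left(-574 \right)}\right) + D{\left(32 \right)} = \left(\frac{1}{4276 + 12713} - 74\right) + 63 \cdot 32 = \left(\frac{1}{16989} - 74\right) + 2016 = - \frac{1257185}{16989} + 2016 = \frac{32992639}{16989}$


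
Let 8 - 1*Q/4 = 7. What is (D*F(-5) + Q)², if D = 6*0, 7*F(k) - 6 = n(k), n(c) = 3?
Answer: 16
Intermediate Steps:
F(k) = 9/7 (F(k) = 6/7 + (⅐)*3 = 6/7 + 3/7 = 9/7)
D = 0
Q = 4 (Q = 32 - 4*7 = 32 - 28 = 4)
(D*F(-5) + Q)² = (0*(9/7) + 4)² = (0 + 4)² = 4² = 16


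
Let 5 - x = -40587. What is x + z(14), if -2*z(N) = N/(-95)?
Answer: 3856247/95 ≈ 40592.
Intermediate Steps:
x = 40592 (x = 5 - 1*(-40587) = 5 + 40587 = 40592)
z(N) = N/190 (z(N) = -N/(2*(-95)) = -N*(-1)/(2*95) = -(-1)*N/190 = N/190)
x + z(14) = 40592 + (1/190)*14 = 40592 + 7/95 = 3856247/95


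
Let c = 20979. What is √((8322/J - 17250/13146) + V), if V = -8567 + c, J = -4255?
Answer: √1078477996177448265/9322705 ≈ 111.39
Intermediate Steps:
V = 12412 (V = -8567 + 20979 = 12412)
√((8322/J - 17250/13146) + V) = √((8322/(-4255) - 17250/13146) + 12412) = √((8322*(-1/4255) - 17250*1/13146) + 12412) = √((-8322/4255 - 2875/2191) + 12412) = √(-30466627/9322705 + 12412) = √(115682947833/9322705) = √1078477996177448265/9322705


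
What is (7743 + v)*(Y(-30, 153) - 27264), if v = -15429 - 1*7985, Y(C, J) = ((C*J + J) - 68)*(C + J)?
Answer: 9110790309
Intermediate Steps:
Y(C, J) = (C + J)*(-68 + J + C*J) (Y(C, J) = ((J + C*J) - 68)*(C + J) = (-68 + J + C*J)*(C + J) = (C + J)*(-68 + J + C*J))
v = -23414 (v = -15429 - 7985 = -23414)
(7743 + v)*(Y(-30, 153) - 27264) = (7743 - 23414)*((153**2 - 68*(-30) - 68*153 - 30*153 - 30*153**2 + 153*(-30)**2) - 27264) = -15671*((23409 + 2040 - 10404 - 4590 - 30*23409 + 153*900) - 27264) = -15671*((23409 + 2040 - 10404 - 4590 - 702270 + 137700) - 27264) = -15671*(-554115 - 27264) = -15671*(-581379) = 9110790309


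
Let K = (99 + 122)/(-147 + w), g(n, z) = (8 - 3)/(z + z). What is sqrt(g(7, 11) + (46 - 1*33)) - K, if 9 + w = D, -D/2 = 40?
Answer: 221/236 + sqrt(6402)/22 ≈ 4.5734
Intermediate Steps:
D = -80 (D = -2*40 = -80)
w = -89 (w = -9 - 80 = -89)
g(n, z) = 5/(2*z) (g(n, z) = 5/((2*z)) = 5*(1/(2*z)) = 5/(2*z))
K = -221/236 (K = (99 + 122)/(-147 - 89) = 221/(-236) = 221*(-1/236) = -221/236 ≈ -0.93644)
sqrt(g(7, 11) + (46 - 1*33)) - K = sqrt((5/2)/11 + (46 - 1*33)) - 1*(-221/236) = sqrt((5/2)*(1/11) + (46 - 33)) + 221/236 = sqrt(5/22 + 13) + 221/236 = sqrt(291/22) + 221/236 = sqrt(6402)/22 + 221/236 = 221/236 + sqrt(6402)/22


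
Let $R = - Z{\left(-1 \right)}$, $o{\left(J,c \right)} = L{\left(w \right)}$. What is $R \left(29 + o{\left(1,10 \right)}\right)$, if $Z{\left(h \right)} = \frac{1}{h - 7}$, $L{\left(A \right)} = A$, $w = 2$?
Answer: $\frac{31}{8} \approx 3.875$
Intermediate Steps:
$o{\left(J,c \right)} = 2$
$Z{\left(h \right)} = \frac{1}{-7 + h}$
$R = \frac{1}{8}$ ($R = - \frac{1}{-7 - 1} = - \frac{1}{-8} = \left(-1\right) \left(- \frac{1}{8}\right) = \frac{1}{8} \approx 0.125$)
$R \left(29 + o{\left(1,10 \right)}\right) = \frac{29 + 2}{8} = \frac{1}{8} \cdot 31 = \frac{31}{8}$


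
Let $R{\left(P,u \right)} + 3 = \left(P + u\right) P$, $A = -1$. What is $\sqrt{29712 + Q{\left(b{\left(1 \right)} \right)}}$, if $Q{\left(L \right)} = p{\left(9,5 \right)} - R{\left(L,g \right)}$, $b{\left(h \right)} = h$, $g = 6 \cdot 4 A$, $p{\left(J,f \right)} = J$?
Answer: $\sqrt{29747} \approx 172.47$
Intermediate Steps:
$g = -24$ ($g = 6 \cdot 4 \left(-1\right) = 24 \left(-1\right) = -24$)
$R{\left(P,u \right)} = -3 + P \left(P + u\right)$ ($R{\left(P,u \right)} = -3 + \left(P + u\right) P = -3 + P \left(P + u\right)$)
$Q{\left(L \right)} = 12 - L^{2} + 24 L$ ($Q{\left(L \right)} = 9 - \left(-3 + L^{2} + L \left(-24\right)\right) = 9 - \left(-3 + L^{2} - 24 L\right) = 9 + \left(3 - L^{2} + 24 L\right) = 12 - L^{2} + 24 L$)
$\sqrt{29712 + Q{\left(b{\left(1 \right)} \right)}} = \sqrt{29712 + \left(12 - 1^{2} + 24 \cdot 1\right)} = \sqrt{29712 + \left(12 - 1 + 24\right)} = \sqrt{29712 + 35} = \sqrt{29747}$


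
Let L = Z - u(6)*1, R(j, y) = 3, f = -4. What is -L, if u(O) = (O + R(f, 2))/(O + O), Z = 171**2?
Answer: -116961/4 ≈ -29240.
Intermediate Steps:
Z = 29241
u(O) = (3 + O)/(2*O) (u(O) = (O + 3)/(O + O) = (3 + O)/((2*O)) = (3 + O)*(1/(2*O)) = (3 + O)/(2*O))
L = 116961/4 (L = 29241 - ((1/2)*(3 + 6)/6)*1 = 29241 - ((1/2)*(1/6)*9)*1 = 29241 - (3/4)*1 = 29241 - 3/4 = 116961/4 ≈ 29240.)
-L = -1*116961/4 = -116961/4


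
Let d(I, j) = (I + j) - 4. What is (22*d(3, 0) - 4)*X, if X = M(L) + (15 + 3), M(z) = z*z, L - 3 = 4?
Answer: -1742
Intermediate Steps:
d(I, j) = -4 + I + j
L = 7 (L = 3 + 4 = 7)
M(z) = z²
X = 67 (X = 7² + (15 + 3) = 49 + 18 = 67)
(22*d(3, 0) - 4)*X = (22*(-4 + 3 + 0) - 4)*67 = (22*(-1) - 4)*67 = (-22 - 4)*67 = -26*67 = -1742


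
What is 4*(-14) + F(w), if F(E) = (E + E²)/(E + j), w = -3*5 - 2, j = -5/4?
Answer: -5176/73 ≈ -70.904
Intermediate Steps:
j = -5/4 (j = -5*¼ = -5/4 ≈ -1.2500)
w = -17 (w = -15 - 2 = -17)
F(E) = (E + E²)/(-5/4 + E) (F(E) = (E + E²)/(E - 5/4) = (E + E²)/(-5/4 + E))
4*(-14) + F(w) = 4*(-14) + 4*(-17)*(1 - 17)/(-5 + 4*(-17)) = -56 + 4*(-17)*(-16)/(-5 - 68) = -56 + 4*(-17)*(-16)/(-73) = -56 + 4*(-17)*(-1/73)*(-16) = -56 - 1088/73 = -5176/73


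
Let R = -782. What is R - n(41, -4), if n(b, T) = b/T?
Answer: -3087/4 ≈ -771.75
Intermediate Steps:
R - n(41, -4) = -782 - 41/(-4) = -782 - 41*(-1)/4 = -782 - 1*(-41/4) = -782 + 41/4 = -3087/4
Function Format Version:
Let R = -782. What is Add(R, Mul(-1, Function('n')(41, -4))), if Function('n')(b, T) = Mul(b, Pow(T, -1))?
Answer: Rational(-3087, 4) ≈ -771.75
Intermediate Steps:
Add(R, Mul(-1, Function('n')(41, -4))) = Add(-782, Mul(-1, Mul(41, Pow(-4, -1)))) = Add(-782, Mul(-1, Mul(41, Rational(-1, 4)))) = Add(-782, Mul(-1, Rational(-41, 4))) = Add(-782, Rational(41, 4)) = Rational(-3087, 4)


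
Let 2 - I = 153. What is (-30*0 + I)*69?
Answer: -10419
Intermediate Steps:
I = -151 (I = 2 - 1*153 = 2 - 153 = -151)
(-30*0 + I)*69 = (-30*0 - 151)*69 = (0 - 151)*69 = -151*69 = -10419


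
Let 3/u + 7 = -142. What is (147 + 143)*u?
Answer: -870/149 ≈ -5.8389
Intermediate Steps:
u = -3/149 (u = 3/(-7 - 142) = 3/(-149) = 3*(-1/149) = -3/149 ≈ -0.020134)
(147 + 143)*u = (147 + 143)*(-3/149) = 290*(-3/149) = -870/149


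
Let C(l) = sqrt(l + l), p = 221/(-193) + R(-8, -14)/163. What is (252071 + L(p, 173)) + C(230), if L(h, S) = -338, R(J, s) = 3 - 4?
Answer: 251733 + 2*sqrt(115) ≈ 2.5175e+5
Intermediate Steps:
R(J, s) = -1
p = -36216/31459 (p = 221/(-193) - 1/163 = 221*(-1/193) - 1*1/163 = -221/193 - 1/163 = -36216/31459 ≈ -1.1512)
C(l) = sqrt(2)*sqrt(l) (C(l) = sqrt(2*l) = sqrt(2)*sqrt(l))
(252071 + L(p, 173)) + C(230) = (252071 - 338) + sqrt(2)*sqrt(230) = 251733 + 2*sqrt(115)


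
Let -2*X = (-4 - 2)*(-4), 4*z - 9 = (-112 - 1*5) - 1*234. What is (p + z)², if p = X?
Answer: 38025/4 ≈ 9506.3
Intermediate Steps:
z = -171/2 (z = 9/4 + ((-112 - 1*5) - 1*234)/4 = 9/4 + ((-112 - 5) - 234)/4 = 9/4 + (-117 - 234)/4 = 9/4 + (¼)*(-351) = 9/4 - 351/4 = -171/2 ≈ -85.500)
X = -12 (X = -(-4 - 2)*(-4)/2 = -(-3)*(-4) = -½*24 = -12)
p = -12
(p + z)² = (-12 - 171/2)² = (-195/2)² = 38025/4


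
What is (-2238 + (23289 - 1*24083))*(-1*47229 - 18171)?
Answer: 198292800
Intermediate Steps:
(-2238 + (23289 - 1*24083))*(-1*47229 - 18171) = (-2238 + (23289 - 24083))*(-47229 - 18171) = (-2238 - 794)*(-65400) = -3032*(-65400) = 198292800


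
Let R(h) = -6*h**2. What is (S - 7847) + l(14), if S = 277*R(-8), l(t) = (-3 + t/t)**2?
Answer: -114211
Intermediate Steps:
l(t) = 4 (l(t) = (-3 + 1)**2 = (-2)**2 = 4)
S = -106368 (S = 277*(-6*(-8)**2) = 277*(-6*64) = 277*(-384) = -106368)
(S - 7847) + l(14) = (-106368 - 7847) + 4 = -114215 + 4 = -114211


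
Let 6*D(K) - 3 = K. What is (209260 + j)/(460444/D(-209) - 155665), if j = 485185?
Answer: -71527835/17414827 ≈ -4.1073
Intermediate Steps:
D(K) = ½ + K/6
(209260 + j)/(460444/D(-209) - 155665) = (209260 + 485185)/(460444/(½ + (⅙)*(-209)) - 155665) = 694445/(460444/(½ - 209/6) - 155665) = 694445/(460444/(-103/3) - 155665) = 694445/(460444*(-3/103) - 155665) = 694445/(-1381332/103 - 155665) = 694445/(-17414827/103) = 694445*(-103/17414827) = -71527835/17414827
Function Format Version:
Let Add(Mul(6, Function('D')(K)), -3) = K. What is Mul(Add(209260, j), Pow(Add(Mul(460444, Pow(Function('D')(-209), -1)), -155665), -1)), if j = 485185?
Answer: Rational(-71527835, 17414827) ≈ -4.1073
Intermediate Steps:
Function('D')(K) = Add(Rational(1, 2), Mul(Rational(1, 6), K))
Mul(Add(209260, j), Pow(Add(Mul(460444, Pow(Function('D')(-209), -1)), -155665), -1)) = Mul(Add(209260, 485185), Pow(Add(Mul(460444, Pow(Add(Rational(1, 2), Mul(Rational(1, 6), -209)), -1)), -155665), -1)) = Mul(694445, Pow(Add(Mul(460444, Pow(Add(Rational(1, 2), Rational(-209, 6)), -1)), -155665), -1)) = Mul(694445, Pow(Add(Mul(460444, Pow(Rational(-103, 3), -1)), -155665), -1)) = Mul(694445, Pow(Add(Mul(460444, Rational(-3, 103)), -155665), -1)) = Mul(694445, Pow(Add(Rational(-1381332, 103), -155665), -1)) = Mul(694445, Pow(Rational(-17414827, 103), -1)) = Mul(694445, Rational(-103, 17414827)) = Rational(-71527835, 17414827)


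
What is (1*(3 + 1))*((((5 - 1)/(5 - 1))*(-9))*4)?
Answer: -144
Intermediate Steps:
(1*(3 + 1))*((((5 - 1)/(5 - 1))*(-9))*4) = (1*4)*(((4/4)*(-9))*4) = 4*(((4*(¼))*(-9))*4) = 4*((1*(-9))*4) = 4*(-9*4) = 4*(-36) = -144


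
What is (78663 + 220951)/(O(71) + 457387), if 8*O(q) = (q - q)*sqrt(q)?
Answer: 42802/65341 ≈ 0.65506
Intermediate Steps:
O(q) = 0 (O(q) = ((q - q)*sqrt(q))/8 = (0*sqrt(q))/8 = (1/8)*0 = 0)
(78663 + 220951)/(O(71) + 457387) = (78663 + 220951)/(0 + 457387) = 299614/457387 = 299614*(1/457387) = 42802/65341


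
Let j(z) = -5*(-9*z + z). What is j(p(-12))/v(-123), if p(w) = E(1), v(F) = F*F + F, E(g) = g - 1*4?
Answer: -20/2501 ≈ -0.0079968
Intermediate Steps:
E(g) = -4 + g (E(g) = g - 4 = -4 + g)
v(F) = F + F² (v(F) = F² + F = F + F²)
p(w) = -3 (p(w) = -4 + 1 = -3)
j(z) = 40*z (j(z) = -(-40)*z = 40*z)
j(p(-12))/v(-123) = (40*(-3))/((-123*(1 - 123))) = -120/((-123*(-122))) = -120/15006 = -120*1/15006 = -20/2501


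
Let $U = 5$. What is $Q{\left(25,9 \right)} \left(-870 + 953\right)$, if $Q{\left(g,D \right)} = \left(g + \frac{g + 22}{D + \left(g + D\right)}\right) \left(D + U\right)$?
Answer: $\frac{1303764}{43} \approx 30320.0$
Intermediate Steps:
$Q{\left(g,D \right)} = \left(5 + D\right) \left(g + \frac{22 + g}{g + 2 D}\right)$ ($Q{\left(g,D \right)} = \left(g + \frac{g + 22}{D + \left(g + D\right)}\right) \left(D + 5\right) = \left(g + \frac{22 + g}{D + \left(D + g\right)}\right) \left(5 + D\right) = \left(g + \frac{22 + g}{g + 2 D}\right) \left(5 + D\right) = \left(5 + D\right) \left(g + \frac{22 + g}{g + 2 D}\right)$)
$Q{\left(25,9 \right)} \left(-870 + 953\right) = \frac{110 + 5 \cdot 25 + 5 \cdot 25^{2} + 22 \cdot 9 + 9 \cdot 25^{2} + 2 \cdot 25 \cdot 9^{2} + 11 \cdot 9 \cdot 25}{25 + 2 \cdot 9} \left(-870 + 953\right) = \frac{110 + 125 + 5 \cdot 625 + 198 + 9 \cdot 625 + 2 \cdot 25 \cdot 81 + 2475}{25 + 18} \cdot 83 = \frac{110 + 125 + 3125 + 198 + 5625 + 4050 + 2475}{43} \cdot 83 = \frac{1}{43} \cdot 15708 \cdot 83 = \frac{15708}{43} \cdot 83 = \frac{1303764}{43}$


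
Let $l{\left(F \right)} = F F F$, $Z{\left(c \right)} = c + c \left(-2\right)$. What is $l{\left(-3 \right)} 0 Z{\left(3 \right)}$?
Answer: $0$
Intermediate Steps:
$Z{\left(c \right)} = - c$ ($Z{\left(c \right)} = c - 2 c = - c$)
$l{\left(F \right)} = F^{3}$ ($l{\left(F \right)} = F^{2} F = F^{3}$)
$l{\left(-3 \right)} 0 Z{\left(3 \right)} = \left(-3\right)^{3} \cdot 0 \left(\left(-1\right) 3\right) = \left(-27\right) 0 \left(-3\right) = 0 \left(-3\right) = 0$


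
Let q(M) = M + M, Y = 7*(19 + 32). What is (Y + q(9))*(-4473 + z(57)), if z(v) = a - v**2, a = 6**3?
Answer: -2814750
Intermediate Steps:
Y = 357 (Y = 7*51 = 357)
q(M) = 2*M
a = 216
z(v) = 216 - v**2
(Y + q(9))*(-4473 + z(57)) = (357 + 2*9)*(-4473 + (216 - 1*57**2)) = (357 + 18)*(-4473 + (216 - 1*3249)) = 375*(-4473 + (216 - 3249)) = 375*(-4473 - 3033) = 375*(-7506) = -2814750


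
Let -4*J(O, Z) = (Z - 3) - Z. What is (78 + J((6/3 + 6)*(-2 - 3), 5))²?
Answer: 99225/16 ≈ 6201.6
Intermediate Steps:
J(O, Z) = ¾ (J(O, Z) = -((Z - 3) - Z)/4 = -((-3 + Z) - Z)/4 = -¼*(-3) = ¾)
(78 + J((6/3 + 6)*(-2 - 3), 5))² = (78 + ¾)² = (315/4)² = 99225/16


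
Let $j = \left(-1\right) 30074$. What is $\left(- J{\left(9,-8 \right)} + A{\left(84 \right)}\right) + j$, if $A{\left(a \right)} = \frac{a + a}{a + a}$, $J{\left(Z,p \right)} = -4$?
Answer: $-30069$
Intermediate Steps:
$j = -30074$
$A{\left(a \right)} = 1$ ($A{\left(a \right)} = \frac{2 a}{2 a} = 2 a \frac{1}{2 a} = 1$)
$\left(- J{\left(9,-8 \right)} + A{\left(84 \right)}\right) + j = \left(\left(-1\right) \left(-4\right) + 1\right) - 30074 = \left(4 + 1\right) - 30074 = 5 - 30074 = -30069$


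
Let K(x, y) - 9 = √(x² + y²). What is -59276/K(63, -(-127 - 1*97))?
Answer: 133371/13516 - 103733*√1105/13516 ≈ -245.26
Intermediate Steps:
K(x, y) = 9 + √(x² + y²)
-59276/K(63, -(-127 - 1*97)) = -59276/(9 + √(63² + (-(-127 - 1*97))²)) = -59276/(9 + √(3969 + (-(-127 - 97))²)) = -59276/(9 + √(3969 + (-1*(-224))²)) = -59276/(9 + √(3969 + 224²)) = -59276/(9 + √(3969 + 50176)) = -59276/(9 + √54145) = -59276/(9 + 7*√1105)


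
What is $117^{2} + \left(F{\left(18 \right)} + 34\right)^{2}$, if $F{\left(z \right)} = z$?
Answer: $16393$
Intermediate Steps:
$117^{2} + \left(F{\left(18 \right)} + 34\right)^{2} = 117^{2} + \left(18 + 34\right)^{2} = 13689 + 52^{2} = 13689 + 2704 = 16393$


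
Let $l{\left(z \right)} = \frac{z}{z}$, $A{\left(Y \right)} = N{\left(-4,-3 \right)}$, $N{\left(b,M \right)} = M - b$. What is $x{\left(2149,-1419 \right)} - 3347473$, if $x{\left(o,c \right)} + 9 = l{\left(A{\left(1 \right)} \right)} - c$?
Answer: $-3346062$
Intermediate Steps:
$A{\left(Y \right)} = 1$ ($A{\left(Y \right)} = -3 - -4 = -3 + 4 = 1$)
$l{\left(z \right)} = 1$
$x{\left(o,c \right)} = -8 - c$ ($x{\left(o,c \right)} = -9 - \left(-1 + c\right) = -8 - c$)
$x{\left(2149,-1419 \right)} - 3347473 = \left(-8 - -1419\right) - 3347473 = \left(-8 + 1419\right) - 3347473 = 1411 - 3347473 = -3346062$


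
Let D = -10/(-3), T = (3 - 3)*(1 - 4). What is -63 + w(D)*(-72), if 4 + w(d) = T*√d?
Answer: 225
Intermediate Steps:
T = 0 (T = 0*(-3) = 0)
D = 10/3 (D = -10*(-⅓) = 10/3 ≈ 3.3333)
w(d) = -4 (w(d) = -4 + 0*√d = -4 + 0 = -4)
-63 + w(D)*(-72) = -63 - 4*(-72) = -63 + 288 = 225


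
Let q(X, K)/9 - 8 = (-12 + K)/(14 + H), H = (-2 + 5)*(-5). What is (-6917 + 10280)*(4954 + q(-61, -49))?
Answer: 18748725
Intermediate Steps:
H = -15 (H = 3*(-5) = -15)
q(X, K) = 180 - 9*K (q(X, K) = 72 + 9*((-12 + K)/(14 - 15)) = 72 + 9*((-12 + K)/(-1)) = 72 + 9*((-12 + K)*(-1)) = 72 + 9*(12 - K) = 72 + (108 - 9*K) = 180 - 9*K)
(-6917 + 10280)*(4954 + q(-61, -49)) = (-6917 + 10280)*(4954 + (180 - 9*(-49))) = 3363*(4954 + (180 + 441)) = 3363*(4954 + 621) = 3363*5575 = 18748725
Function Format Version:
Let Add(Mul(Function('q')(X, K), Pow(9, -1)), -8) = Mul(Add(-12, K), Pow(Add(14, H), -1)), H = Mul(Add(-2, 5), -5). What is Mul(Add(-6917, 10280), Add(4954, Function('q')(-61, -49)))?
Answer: 18748725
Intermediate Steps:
H = -15 (H = Mul(3, -5) = -15)
Function('q')(X, K) = Add(180, Mul(-9, K)) (Function('q')(X, K) = Add(72, Mul(9, Mul(Add(-12, K), Pow(Add(14, -15), -1)))) = Add(72, Mul(9, Mul(Add(-12, K), Pow(-1, -1)))) = Add(72, Mul(9, Mul(Add(-12, K), -1))) = Add(72, Mul(9, Add(12, Mul(-1, K)))) = Add(72, Add(108, Mul(-9, K))) = Add(180, Mul(-9, K)))
Mul(Add(-6917, 10280), Add(4954, Function('q')(-61, -49))) = Mul(Add(-6917, 10280), Add(4954, Add(180, Mul(-9, -49)))) = Mul(3363, Add(4954, Add(180, 441))) = Mul(3363, Add(4954, 621)) = Mul(3363, 5575) = 18748725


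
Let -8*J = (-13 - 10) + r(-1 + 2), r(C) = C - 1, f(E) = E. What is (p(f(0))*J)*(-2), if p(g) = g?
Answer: 0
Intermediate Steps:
r(C) = -1 + C
J = 23/8 (J = -((-13 - 10) + (-1 + (-1 + 2)))/8 = -(-23 + (-1 + 1))/8 = -(-23 + 0)/8 = -⅛*(-23) = 23/8 ≈ 2.8750)
(p(f(0))*J)*(-2) = (0*(23/8))*(-2) = 0*(-2) = 0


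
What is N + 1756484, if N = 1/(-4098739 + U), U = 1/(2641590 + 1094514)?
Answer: 26897593088073305716/15313315172855 ≈ 1.7565e+6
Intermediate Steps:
U = 1/3736104 ≈ 2.6766e-7
N = -3736104/15313315172855 (N = 1/(-4098739 + 1/3736104) = 1/(-15313315172855/3736104) = -3736104/15313315172855 ≈ -2.4398e-7)
N + 1756484 = -3736104/15313315172855 + 1756484 = 26897593088073305716/15313315172855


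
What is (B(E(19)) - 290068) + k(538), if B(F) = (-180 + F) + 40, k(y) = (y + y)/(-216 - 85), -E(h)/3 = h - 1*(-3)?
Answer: -87373550/301 ≈ -2.9028e+5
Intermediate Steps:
E(h) = -9 - 3*h (E(h) = -3*(h - 1*(-3)) = -3*(h + 3) = -3*(3 + h) = -9 - 3*h)
k(y) = -2*y/301 (k(y) = (2*y)/(-301) = (2*y)*(-1/301) = -2*y/301)
B(F) = -140 + F
(B(E(19)) - 290068) + k(538) = ((-140 + (-9 - 3*19)) - 290068) - 2/301*538 = ((-140 + (-9 - 57)) - 290068) - 1076/301 = ((-140 - 66) - 290068) - 1076/301 = (-206 - 290068) - 1076/301 = -290274 - 1076/301 = -87373550/301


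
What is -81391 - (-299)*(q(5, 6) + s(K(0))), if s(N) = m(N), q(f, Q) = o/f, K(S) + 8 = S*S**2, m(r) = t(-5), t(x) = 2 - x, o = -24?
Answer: -403666/5 ≈ -80733.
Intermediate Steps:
m(r) = 7 (m(r) = 2 - 1*(-5) = 2 + 5 = 7)
K(S) = -8 + S**3 (K(S) = -8 + S*S**2 = -8 + S**3)
q(f, Q) = -24/f
s(N) = 7
-81391 - (-299)*(q(5, 6) + s(K(0))) = -81391 - (-299)*(-24/5 + 7) = -81391 - (-299)*11/5 = -81391 - 1*(-3289/5) = -81391 + 3289/5 = -403666/5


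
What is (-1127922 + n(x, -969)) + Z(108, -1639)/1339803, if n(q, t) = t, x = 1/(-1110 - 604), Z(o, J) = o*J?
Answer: -168054636165/148867 ≈ -1.1289e+6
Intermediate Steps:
Z(o, J) = J*o
x = -1/1714 (x = 1/(-1714) = -1/1714 ≈ -0.00058343)
(-1127922 + n(x, -969)) + Z(108, -1639)/1339803 = (-1127922 - 969) - 1639*108/1339803 = -1128891 - 177012*1/1339803 = -1128891 - 19668/148867 = -168054636165/148867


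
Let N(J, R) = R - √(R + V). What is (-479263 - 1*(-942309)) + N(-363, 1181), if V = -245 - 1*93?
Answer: 464227 - √843 ≈ 4.6420e+5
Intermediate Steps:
V = -338 (V = -245 - 93 = -338)
N(J, R) = R - √(-338 + R) (N(J, R) = R - √(R - 338) = R - √(-338 + R))
(-479263 - 1*(-942309)) + N(-363, 1181) = (-479263 - 1*(-942309)) + (1181 - √(-338 + 1181)) = (-479263 + 942309) + (1181 - √843) = 463046 + (1181 - √843) = 464227 - √843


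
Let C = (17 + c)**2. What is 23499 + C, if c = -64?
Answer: 25708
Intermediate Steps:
C = 2209 (C = (17 - 64)**2 = (-47)**2 = 2209)
23499 + C = 23499 + 2209 = 25708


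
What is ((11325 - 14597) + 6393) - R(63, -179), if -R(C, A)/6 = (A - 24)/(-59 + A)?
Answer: 53144/17 ≈ 3126.1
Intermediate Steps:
R(C, A) = -6*(-24 + A)/(-59 + A) (R(C, A) = -6*(A - 24)/(-59 + A) = -6*(-24 + A)/(-59 + A))
((11325 - 14597) + 6393) - R(63, -179) = ((11325 - 14597) + 6393) - 6*(24 - 1*(-179))/(-59 - 179) = (-3272 + 6393) - 6*(24 + 179)/(-238) = 3121 - 6*(-1)*203/238 = 3121 - 1*(-87/17) = 3121 + 87/17 = 53144/17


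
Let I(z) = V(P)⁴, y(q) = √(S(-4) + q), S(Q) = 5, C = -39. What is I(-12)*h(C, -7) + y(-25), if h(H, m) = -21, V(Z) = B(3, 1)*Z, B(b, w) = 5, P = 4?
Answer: -3360000 + 2*I*√5 ≈ -3.36e+6 + 4.4721*I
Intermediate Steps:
V(Z) = 5*Z
y(q) = √(5 + q)
I(z) = 160000 (I(z) = (5*4)⁴ = 20⁴ = 160000)
I(-12)*h(C, -7) + y(-25) = 160000*(-21) + √(5 - 25) = -3360000 + √(-20) = -3360000 + 2*I*√5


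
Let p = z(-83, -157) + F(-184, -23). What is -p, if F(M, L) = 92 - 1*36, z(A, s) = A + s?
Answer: 184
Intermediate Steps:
F(M, L) = 56 (F(M, L) = 92 - 36 = 56)
p = -184 (p = (-83 - 157) + 56 = -240 + 56 = -184)
-p = -1*(-184) = 184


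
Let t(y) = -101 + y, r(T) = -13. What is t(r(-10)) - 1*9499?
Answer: -9613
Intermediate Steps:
t(r(-10)) - 1*9499 = (-101 - 13) - 1*9499 = -114 - 9499 = -9613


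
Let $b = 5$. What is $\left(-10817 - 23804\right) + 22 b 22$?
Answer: $-32201$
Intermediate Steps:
$\left(-10817 - 23804\right) + 22 b 22 = \left(-10817 - 23804\right) + 22 \cdot 5 \cdot 22 = -34621 + 110 \cdot 22 = -34621 + 2420 = -32201$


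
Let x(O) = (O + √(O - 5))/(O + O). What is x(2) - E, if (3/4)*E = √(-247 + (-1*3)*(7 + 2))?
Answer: ½ - 4*I*√274/3 + I*√3/4 ≈ 0.5 - 21.638*I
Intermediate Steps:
E = 4*I*√274/3 (E = 4*√(-247 + (-1*3)*(7 + 2))/3 = 4*√(-247 - 3*9)/3 = 4*√(-247 - 27)/3 = 4*√(-274)/3 = 4*(I*√274)/3 = 4*I*√274/3 ≈ 22.071*I)
x(O) = (O + √(-5 + O))/(2*O) (x(O) = (O + √(-5 + O))/((2*O)) = (O + √(-5 + O))*(1/(2*O)) = (O + √(-5 + O))/(2*O))
x(2) - E = (½)*(2 + √(-5 + 2))/2 - 4*I*√274/3 = (½)*(½)*(2 + √(-3)) - 4*I*√274/3 = (½)*(½)*(2 + I*√3) - 4*I*√274/3 = (½ + I*√3/4) - 4*I*√274/3 = ½ - 4*I*√274/3 + I*√3/4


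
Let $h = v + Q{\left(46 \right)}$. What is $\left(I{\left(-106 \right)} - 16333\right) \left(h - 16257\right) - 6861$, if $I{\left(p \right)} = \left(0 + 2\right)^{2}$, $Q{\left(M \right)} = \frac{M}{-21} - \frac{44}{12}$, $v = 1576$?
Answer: $\frac{1678703805}{7} \approx 2.3981 \cdot 10^{8}$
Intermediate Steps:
$Q{\left(M \right)} = - \frac{11}{3} - \frac{M}{21}$ ($Q{\left(M \right)} = M \left(- \frac{1}{21}\right) - \frac{11}{3} = - \frac{M}{21} - \frac{11}{3} = - \frac{11}{3} - \frac{M}{21}$)
$I{\left(p \right)} = 4$ ($I{\left(p \right)} = 2^{2} = 4$)
$h = \frac{10991}{7}$ ($h = 1576 - \frac{41}{7} = \frac{10991}{7} \approx 1570.1$)
$\left(I{\left(-106 \right)} - 16333\right) \left(h - 16257\right) - 6861 = \left(4 - 16333\right) \left(\frac{10991}{7} - 16257\right) - 6861 = \left(-16329\right) \left(- \frac{102808}{7}\right) - 6861 = \frac{1678751832}{7} - 6861 = \frac{1678703805}{7}$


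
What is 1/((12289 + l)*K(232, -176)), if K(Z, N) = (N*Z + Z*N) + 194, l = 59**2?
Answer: -1/1284781900 ≈ -7.7834e-10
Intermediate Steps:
l = 3481
K(Z, N) = 194 + 2*N*Z (K(Z, N) = (N*Z + N*Z) + 194 = 2*N*Z + 194 = 194 + 2*N*Z)
1/((12289 + l)*K(232, -176)) = 1/((12289 + 3481)*(194 + 2*(-176)*232)) = 1/(15770*(194 - 81664)) = (1/15770)/(-81470) = (1/15770)*(-1/81470) = -1/1284781900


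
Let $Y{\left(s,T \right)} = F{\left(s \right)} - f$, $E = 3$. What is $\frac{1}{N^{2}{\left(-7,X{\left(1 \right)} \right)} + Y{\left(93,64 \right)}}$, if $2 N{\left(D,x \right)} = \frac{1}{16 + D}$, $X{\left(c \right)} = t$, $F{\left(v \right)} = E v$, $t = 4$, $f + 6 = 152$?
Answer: $\frac{324}{43093} \approx 0.0075186$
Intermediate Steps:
$f = 146$ ($f = -6 + 152 = 146$)
$F{\left(v \right)} = 3 v$
$X{\left(c \right)} = 4$
$N{\left(D,x \right)} = \frac{1}{2 \left(16 + D\right)}$
$Y{\left(s,T \right)} = -146 + 3 s$ ($Y{\left(s,T \right)} = 3 s - 146 = -146 + 3 s$)
$\frac{1}{N^{2}{\left(-7,X{\left(1 \right)} \right)} + Y{\left(93,64 \right)}} = \frac{1}{\left(\frac{1}{2 \left(16 - 7\right)}\right)^{2} + \left(-146 + 3 \cdot 93\right)} = \frac{1}{\left(\frac{1}{2 \cdot 9}\right)^{2} + \left(-146 + 279\right)} = \frac{1}{\left(\frac{1}{2} \cdot \frac{1}{9}\right)^{2} + 133} = \frac{1}{\left(\frac{1}{18}\right)^{2} + 133} = \frac{1}{\frac{1}{324} + 133} = \frac{1}{\frac{43093}{324}} = \frac{324}{43093}$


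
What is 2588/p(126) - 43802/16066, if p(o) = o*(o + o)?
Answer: -168652787/63765954 ≈ -2.6449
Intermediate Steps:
p(o) = 2*o**2 (p(o) = o*(2*o) = 2*o**2)
2588/p(126) - 43802/16066 = 2588/((2*126**2)) - 43802/16066 = 2588/((2*15876)) - 43802*1/16066 = 2588/31752 - 21901/8033 = 2588*(1/31752) - 21901/8033 = 647/7938 - 21901/8033 = -168652787/63765954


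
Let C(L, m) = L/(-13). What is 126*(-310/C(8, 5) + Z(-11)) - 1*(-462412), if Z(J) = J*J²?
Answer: 716357/2 ≈ 3.5818e+5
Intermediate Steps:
C(L, m) = -L/13 (C(L, m) = L*(-1/13) = -L/13)
Z(J) = J³
126*(-310/C(8, 5) + Z(-11)) - 1*(-462412) = 126*(-310/((-1/13*8)) + (-11)³) - 1*(-462412) = 126*(-310/(-8/13) - 1331) + 462412 = 126*(-310*(-13/8) - 1331) + 462412 = 126*(2015/4 - 1331) + 462412 = 126*(-3309/4) + 462412 = -208467/2 + 462412 = 716357/2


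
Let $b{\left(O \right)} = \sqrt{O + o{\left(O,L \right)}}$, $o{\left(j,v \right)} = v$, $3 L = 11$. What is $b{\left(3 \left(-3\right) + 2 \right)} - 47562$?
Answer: $-47562 + \frac{i \sqrt{30}}{3} \approx -47562.0 + 1.8257 i$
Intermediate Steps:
$L = \frac{11}{3}$ ($L = \frac{1}{3} \cdot 11 = \frac{11}{3} \approx 3.6667$)
$b{\left(O \right)} = \sqrt{\frac{11}{3} + O}$ ($b{\left(O \right)} = \sqrt{O + \frac{11}{3}} = \sqrt{\frac{11}{3} + O}$)
$b{\left(3 \left(-3\right) + 2 \right)} - 47562 = \frac{\sqrt{33 + 9 \left(3 \left(-3\right) + 2\right)}}{3} - 47562 = \frac{\sqrt{33 + 9 \left(-9 + 2\right)}}{3} - 47562 = \frac{\sqrt{33 + 9 \left(-7\right)}}{3} - 47562 = \frac{\sqrt{33 - 63}}{3} - 47562 = \frac{\sqrt{-30}}{3} - 47562 = \frac{i \sqrt{30}}{3} - 47562 = -47562 + \frac{i \sqrt{30}}{3}$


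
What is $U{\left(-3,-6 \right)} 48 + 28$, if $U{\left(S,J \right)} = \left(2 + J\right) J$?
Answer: $1180$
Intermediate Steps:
$U{\left(S,J \right)} = J \left(2 + J\right)$
$U{\left(-3,-6 \right)} 48 + 28 = - 6 \left(2 - 6\right) 48 + 28 = \left(-6\right) \left(-4\right) 48 + 28 = 24 \cdot 48 + 28 = 1152 + 28 = 1180$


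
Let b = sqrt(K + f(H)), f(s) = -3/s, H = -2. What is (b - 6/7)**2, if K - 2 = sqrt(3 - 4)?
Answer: (12 - 7*sqrt(2)*sqrt(7 + 2*I))**2/196 ≈ 0.99563 + 0.54635*I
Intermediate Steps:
K = 2 + I (K = 2 + sqrt(3 - 4) = 2 + sqrt(-1) = 2 + I ≈ 2.0 + 1.0*I)
b = sqrt(7/2 + I) (b = sqrt((2 + I) - 3/(-2)) = sqrt((2 + I) - 3*(-1/2)) = sqrt((2 + I) + 3/2) = sqrt(7/2 + I) ≈ 1.8895 + 0.26463*I)
(b - 6/7)**2 = (sqrt(14 + 4*I)/2 - 6/7)**2 = (-6/7 + sqrt(14 + 4*I)/2)**2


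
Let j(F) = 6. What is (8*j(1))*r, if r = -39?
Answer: -1872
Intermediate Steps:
(8*j(1))*r = (8*6)*(-39) = 48*(-39) = -1872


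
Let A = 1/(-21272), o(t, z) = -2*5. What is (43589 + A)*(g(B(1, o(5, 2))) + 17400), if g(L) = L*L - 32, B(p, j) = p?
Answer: 16104974620383/21272 ≈ 7.5710e+8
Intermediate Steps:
o(t, z) = -10
g(L) = -32 + L**2 (g(L) = L**2 - 32 = -32 + L**2)
A = -1/21272 ≈ -4.7010e-5
(43589 + A)*(g(B(1, o(5, 2))) + 17400) = (43589 - 1/21272)*((-32 + 1**2) + 17400) = 927225207*((-32 + 1) + 17400)/21272 = 927225207*(-31 + 17400)/21272 = (927225207/21272)*17369 = 16104974620383/21272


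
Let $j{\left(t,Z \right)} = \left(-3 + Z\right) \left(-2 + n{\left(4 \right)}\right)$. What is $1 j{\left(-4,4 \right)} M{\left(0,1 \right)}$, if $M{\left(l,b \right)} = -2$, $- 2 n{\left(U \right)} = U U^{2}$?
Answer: $68$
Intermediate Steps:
$n{\left(U \right)} = - \frac{U^{3}}{2}$ ($n{\left(U \right)} = - \frac{U U^{2}}{2} = - \frac{U^{3}}{2}$)
$j{\left(t,Z \right)} = 102 - 34 Z$ ($j{\left(t,Z \right)} = \left(-3 + Z\right) \left(-2 - \frac{4^{3}}{2}\right) = \left(-3 + Z\right) \left(-2 - 32\right) = \left(-3 + Z\right) \left(-34\right) = 102 - 34 Z$)
$1 j{\left(-4,4 \right)} M{\left(0,1 \right)} = 1 \left(102 - 136\right) \left(-2\right) = 1 \left(-34\right) \left(-2\right) = \left(-34\right) \left(-2\right) = 68$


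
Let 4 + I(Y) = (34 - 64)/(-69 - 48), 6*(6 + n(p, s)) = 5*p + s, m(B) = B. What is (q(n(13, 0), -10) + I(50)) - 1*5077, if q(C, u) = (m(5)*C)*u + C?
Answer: -138257/26 ≈ -5317.6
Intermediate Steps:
n(p, s) = -6 + s/6 + 5*p/6 (n(p, s) = -6 + (5*p + s)/6 = -6 + (s + 5*p)/6 = -6 + (s/6 + 5*p/6) = -6 + s/6 + 5*p/6)
I(Y) = -146/39 (I(Y) = -4 + (34 - 64)/(-69 - 48) = -4 - 30/(-117) = -4 - 30*(-1/117) = -4 + 10/39 = -146/39)
q(C, u) = C + 5*C*u (q(C, u) = (5*C)*u + C = 5*C*u + C = C + 5*C*u)
(q(n(13, 0), -10) + I(50)) - 1*5077 = ((-6 + (⅙)*0 + (⅚)*13)*(1 + 5*(-10)) - 146/39) - 1*5077 = ((-6 + 0 + 65/6)*(1 - 50) - 146/39) - 5077 = ((29/6)*(-49) - 146/39) - 5077 = (-1421/6 - 146/39) - 5077 = -6255/26 - 5077 = -138257/26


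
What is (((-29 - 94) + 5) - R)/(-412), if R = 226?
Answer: 86/103 ≈ 0.83495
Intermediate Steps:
(((-29 - 94) + 5) - R)/(-412) = (((-29 - 94) + 5) - 1*226)/(-412) = ((-123 + 5) - 226)*(-1/412) = (-118 - 226)*(-1/412) = -344*(-1/412) = 86/103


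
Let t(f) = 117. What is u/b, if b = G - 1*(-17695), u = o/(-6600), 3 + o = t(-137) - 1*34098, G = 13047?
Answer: 708/4227025 ≈ 0.00016749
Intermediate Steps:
o = -33984 (o = -3 + (117 - 1*34098) = -3 + (117 - 34098) = -3 - 33981 = -33984)
u = 1416/275 (u = -33984/(-6600) = -33984*(-1/6600) = 1416/275 ≈ 5.1491)
b = 30742 (b = 13047 - 1*(-17695) = 13047 + 17695 = 30742)
u/b = (1416/275)/30742 = (1416/275)*(1/30742) = 708/4227025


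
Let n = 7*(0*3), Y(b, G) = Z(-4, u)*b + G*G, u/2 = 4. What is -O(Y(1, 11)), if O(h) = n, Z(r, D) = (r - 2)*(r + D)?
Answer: 0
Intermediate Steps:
u = 8 (u = 2*4 = 8)
Z(r, D) = (-2 + r)*(D + r)
Y(b, G) = G² - 24*b (Y(b, G) = ((-4)² - 2*8 - 2*(-4) + 8*(-4))*b + G*G = (16 - 16 + 8 - 32)*b + G² = -24*b + G² = G² - 24*b)
n = 0 (n = 7*0 = 0)
O(h) = 0
-O(Y(1, 11)) = -1*0 = 0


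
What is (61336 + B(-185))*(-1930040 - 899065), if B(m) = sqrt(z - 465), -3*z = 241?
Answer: -173525984280 - 1886070*I*sqrt(1227) ≈ -1.7353e+11 - 6.6066e+7*I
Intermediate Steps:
z = -241/3 (z = -1/3*241 = -241/3 ≈ -80.333)
B(m) = 2*I*sqrt(1227)/3 (B(m) = sqrt(-241/3 - 465) = sqrt(-1636/3) = 2*I*sqrt(1227)/3)
(61336 + B(-185))*(-1930040 - 899065) = (61336 + 2*I*sqrt(1227)/3)*(-1930040 - 899065) = (61336 + 2*I*sqrt(1227)/3)*(-2829105) = -173525984280 - 1886070*I*sqrt(1227)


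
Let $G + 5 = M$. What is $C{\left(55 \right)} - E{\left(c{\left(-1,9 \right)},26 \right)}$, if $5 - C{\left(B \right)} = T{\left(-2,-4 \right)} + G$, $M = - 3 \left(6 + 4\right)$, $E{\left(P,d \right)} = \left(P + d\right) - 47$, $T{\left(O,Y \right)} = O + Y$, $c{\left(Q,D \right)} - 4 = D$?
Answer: $54$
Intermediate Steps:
$c{\left(Q,D \right)} = 4 + D$
$E{\left(P,d \right)} = -47 + P + d$
$M = -30$ ($M = \left(-3\right) 10 = -30$)
$G = -35$ ($G = -5 - 30 = -35$)
$C{\left(B \right)} = 46$ ($C{\left(B \right)} = 5 - \left(\left(-2 - 4\right) - 35\right) = 5 - \left(-6 - 35\right) = 5 - -41 = 5 + 41 = 46$)
$C{\left(55 \right)} - E{\left(c{\left(-1,9 \right)},26 \right)} = 46 - \left(-47 + \left(4 + 9\right) + 26\right) = 46 - \left(-47 + 13 + 26\right) = 46 - -8 = 46 + 8 = 54$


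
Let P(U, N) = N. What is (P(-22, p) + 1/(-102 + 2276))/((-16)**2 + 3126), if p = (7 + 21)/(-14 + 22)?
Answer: 3805/3676234 ≈ 0.0010350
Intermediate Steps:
p = 7/2 (p = 28/8 = 28*(1/8) = 7/2 ≈ 3.5000)
(P(-22, p) + 1/(-102 + 2276))/((-16)**2 + 3126) = (7/2 + 1/(-102 + 2276))/((-16)**2 + 3126) = (7/2 + 1/2174)/(256 + 3126) = (7/2 + 1/2174)/3382 = (3805/1087)*(1/3382) = 3805/3676234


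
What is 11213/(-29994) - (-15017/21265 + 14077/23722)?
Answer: -987536092376/3782605802505 ≈ -0.26107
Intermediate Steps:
11213/(-29994) - (-15017/21265 + 14077/23722) = 11213*(-1/29994) - (-15017*1/21265 + 14077*(1/23722)) = -11213/29994 - (-15017/21265 + 14077/23722) = -11213/29994 - 1*(-56885869/504448330) = -11213/29994 + 56885869/504448330 = -987536092376/3782605802505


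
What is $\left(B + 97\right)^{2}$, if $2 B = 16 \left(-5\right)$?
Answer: $3249$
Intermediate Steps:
$B = -40$ ($B = \frac{16 \left(-5\right)}{2} = \frac{1}{2} \left(-80\right) = -40$)
$\left(B + 97\right)^{2} = \left(-40 + 97\right)^{2} = 57^{2} = 3249$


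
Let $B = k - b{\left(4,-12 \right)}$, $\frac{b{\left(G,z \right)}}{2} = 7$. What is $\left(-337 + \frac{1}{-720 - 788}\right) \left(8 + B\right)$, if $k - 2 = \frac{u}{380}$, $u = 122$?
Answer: $\frac{355229703}{286520} \approx 1239.8$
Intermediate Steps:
$b{\left(G,z \right)} = 14$ ($b{\left(G,z \right)} = 2 \cdot 7 = 14$)
$k = \frac{441}{190}$ ($k = 2 + \frac{122}{380} = 2 + 122 \cdot \frac{1}{380} = 2 + \frac{61}{190} = \frac{441}{190} \approx 2.3211$)
$B = - \frac{2219}{190}$ ($B = \frac{441}{190} - 14 = - \frac{2219}{190} \approx -11.679$)
$\left(-337 + \frac{1}{-720 - 788}\right) \left(8 + B\right) = \left(-337 + \frac{1}{-720 - 788}\right) \left(8 - \frac{2219}{190}\right) = \left(-337 + \frac{1}{-1508}\right) \left(- \frac{699}{190}\right) = \left(-337 - \frac{1}{1508}\right) \left(- \frac{699}{190}\right) = \left(- \frac{508197}{1508}\right) \left(- \frac{699}{190}\right) = \frac{355229703}{286520}$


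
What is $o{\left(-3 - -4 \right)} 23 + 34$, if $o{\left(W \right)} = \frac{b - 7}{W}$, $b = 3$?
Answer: $-58$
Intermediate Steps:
$o{\left(W \right)} = - \frac{4}{W}$ ($o{\left(W \right)} = \frac{3 - 7}{W} = - \frac{4}{W}$)
$o{\left(-3 - -4 \right)} 23 + 34 = - \frac{4}{-3 - -4} \cdot 23 + 34 = - \frac{4}{-3 + 4} \cdot 23 + 34 = - \frac{4}{1} \cdot 23 + 34 = \left(-4\right) 1 \cdot 23 + 34 = \left(-4\right) 23 + 34 = -92 + 34 = -58$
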